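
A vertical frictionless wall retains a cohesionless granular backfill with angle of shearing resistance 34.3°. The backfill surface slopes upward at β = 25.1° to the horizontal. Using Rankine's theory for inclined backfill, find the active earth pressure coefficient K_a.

0.379

K_a = cos β · (cos β − √(cos²β − cos²φ)) / (cos β + √(cos²β − cos²φ)).
cos β = 0.9056, cos φ = 0.8261, √(cos²β − cos²φ) = 0.3710.
K_a = 0.9056 × (0.9056 − 0.3710)/(0.9056 + 0.3710) = 0.3792.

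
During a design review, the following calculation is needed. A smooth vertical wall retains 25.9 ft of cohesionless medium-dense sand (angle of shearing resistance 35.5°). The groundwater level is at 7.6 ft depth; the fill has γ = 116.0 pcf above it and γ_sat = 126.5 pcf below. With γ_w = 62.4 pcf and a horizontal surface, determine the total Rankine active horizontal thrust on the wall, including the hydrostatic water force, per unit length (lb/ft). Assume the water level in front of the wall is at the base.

18500 lb/ft

K_a = tan²(45° − φ/2) = 0.2653.
γ' = 126.5 − 62.4 = 64.10 pcf. Depth below WT = 18.3 ft.
σ'_h at WT = K_a γ d_w = 233.9 psf; at base = 233.9 + K_a γ' × 18.3 = 545.0 psf.
P₁ (0–7.6 ft) = ½×233.9×7.6 = 888.6. P₂ (7.6–25.9 ft) = ½(233.9+545.0)×18.3 = 7127.
P_w = ½ γ_w h₂² = 0.5×62.4×18.3² = 10450. Total = 888.6+7127+10450 = 18460 lb/ft.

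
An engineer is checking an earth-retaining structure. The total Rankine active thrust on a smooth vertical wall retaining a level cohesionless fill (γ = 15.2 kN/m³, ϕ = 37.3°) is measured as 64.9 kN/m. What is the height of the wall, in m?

K_a = 0.2453. P_a = ½ K_a γ H² ⇒ H = √(2P_a/(K_a γ)).
H = √(2×64.9/(0.2453×15.2)) = 5.900 m.

5.90 m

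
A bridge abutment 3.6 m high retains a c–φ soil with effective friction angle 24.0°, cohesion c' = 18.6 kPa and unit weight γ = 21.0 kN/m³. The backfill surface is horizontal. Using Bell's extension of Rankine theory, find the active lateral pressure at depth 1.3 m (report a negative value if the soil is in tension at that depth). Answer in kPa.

-12.6 kPa

K_a = (1 − sin φ)/(1 + sin φ) = 0.4217.
σ_a = K_a γ z − 2c√K_a = 0.4217×21.0×1.3 − 2×18.6×0.6494 = -12.64 kPa.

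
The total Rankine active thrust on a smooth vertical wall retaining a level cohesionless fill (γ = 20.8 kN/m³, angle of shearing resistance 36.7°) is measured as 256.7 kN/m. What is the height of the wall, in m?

9.90 m

K_a = 0.2519. P_a = ½ K_a γ H² ⇒ H = √(2P_a/(K_a γ)).
H = √(2×256.7/(0.2519×20.8)) = 9.900 m.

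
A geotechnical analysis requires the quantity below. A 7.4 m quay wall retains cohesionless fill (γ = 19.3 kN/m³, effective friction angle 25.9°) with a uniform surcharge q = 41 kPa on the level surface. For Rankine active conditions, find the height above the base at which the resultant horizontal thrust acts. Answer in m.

2.92 m

K_a = 0.3920.
Triangular part P₁ = ½K_aγH² = 207.1 at H/3 = 2.467 m; rectangular part P₂ = K_a q H = 118.9 at H/2 = 3.700 m.
ȳ = (P₁·2.467 + P₂·3.700)/(P₁+P₂) = 2.917 m.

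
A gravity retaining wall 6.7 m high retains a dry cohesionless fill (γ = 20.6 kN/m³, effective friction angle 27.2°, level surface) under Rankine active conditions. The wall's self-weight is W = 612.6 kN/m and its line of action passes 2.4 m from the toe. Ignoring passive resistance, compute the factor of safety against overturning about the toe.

3.82

K_a = tan²(45° − 27.2°/2) = 0.3726.
P_a = ½K_aγH² = 0.5×0.3726×20.6×6.7² = 172.3 kN/m, acting at H/3 = 2.233 m above the base.
Overturning moment M_o = P_a × H/3 = 172.3 × 2.233 = 384.7.
Resisting moment M_r = W × 2.4 = 612.6 × 2.4 = 1470.
FS_overturning = M_r/M_o = 1470/384.7 = 3.821.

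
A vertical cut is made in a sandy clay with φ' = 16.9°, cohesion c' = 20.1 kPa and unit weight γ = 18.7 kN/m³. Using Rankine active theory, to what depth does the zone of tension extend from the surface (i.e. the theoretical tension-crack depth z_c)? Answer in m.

2.90 m

K_a = tan²(45° − 16.9°/2) = 0.5495; √K_a = 0.7413.
The active pressure is zero where K_a γ z = 2c√K_a, so z_c = 2c/(γ√K_a) = 2×20.1/(18.7×0.7413) = 2.900 m.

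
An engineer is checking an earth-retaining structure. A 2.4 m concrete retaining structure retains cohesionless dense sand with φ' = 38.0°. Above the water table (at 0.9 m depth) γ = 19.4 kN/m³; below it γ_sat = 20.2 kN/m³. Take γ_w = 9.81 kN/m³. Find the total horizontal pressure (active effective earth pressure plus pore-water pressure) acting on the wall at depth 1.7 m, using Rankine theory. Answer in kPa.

14.0 kPa

K_a = (1 − sin φ)/(1 + sin φ) = 0.2379.
γ' = 20.2 − 9.81 = 10.39 kN/m³.
Effective vertical stress at 1.7 m: σ'_v = 19.4×0.9 + 10.39×0.800 = 25.77 kPa.
σ'_h = K_a σ'_v = 0.2379 × 25.77 = 6.131 kPa; u = γ_w × 0.800 = 7.848 kPa.
Total σ_h = 6.131 + 7.848 = 13.98 kPa.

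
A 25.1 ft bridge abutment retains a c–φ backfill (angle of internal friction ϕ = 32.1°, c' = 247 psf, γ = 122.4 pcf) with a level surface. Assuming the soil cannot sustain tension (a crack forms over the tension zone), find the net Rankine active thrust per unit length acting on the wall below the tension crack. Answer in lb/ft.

K_a = 0.3060; √K_a = 0.5532.
Tension-crack depth z_c = 2c/(γ√K_a) = 2×247/(122.4×0.5532) = 7.296 ft.
σ_a at base = K_a γ H − 2c√K_a = 0.3060×122.4×25.1 − 2×247×0.5532 = 666.8 psf.
P_a = ½ × 666.8 × (H − z_c) = 0.5×666.8×17.80 = 5936 lb/ft.

5940 lb/ft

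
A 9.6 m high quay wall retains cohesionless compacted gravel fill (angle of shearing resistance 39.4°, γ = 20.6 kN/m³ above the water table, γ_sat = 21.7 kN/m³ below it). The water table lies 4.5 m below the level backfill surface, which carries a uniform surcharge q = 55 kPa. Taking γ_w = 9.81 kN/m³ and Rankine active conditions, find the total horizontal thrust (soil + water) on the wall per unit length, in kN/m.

K_a = tan²(45° − φ/2) = 0.2234.
γ' = 21.7 − 9.81 = 11.89 kN/m³. h₂ = H − d_w = 5.1 m.
σ'_h: at surface K_a·q = 12.29; at WT K_a(q+γd_w) = 33.00; at base K_a(q+γd_w+γ'h₂) = 46.55 kPa.
P₁ = ½(12.29+33.00)×4.5 = 101.9; P₂ = ½(33.00+46.55)×5.1 = 202.9; P_w = ½γ_w h₂² = 127.6.
Total = 101.9+202.9+127.6 = 432.3 kN/m.

432 kN/m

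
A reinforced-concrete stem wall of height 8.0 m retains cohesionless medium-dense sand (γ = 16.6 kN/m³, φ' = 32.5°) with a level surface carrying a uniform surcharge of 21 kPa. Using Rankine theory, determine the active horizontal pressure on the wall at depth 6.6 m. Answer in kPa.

K_a = (1 − sin φ)/(1 + sin φ) = 0.3010.
σ_v = γz + q = 16.6 × 6.6 + 21 = 130.6 kPa.
σ_h = K_a σ_v = 0.3010 × 130.6 = 39.30 kPa.

39.3 kPa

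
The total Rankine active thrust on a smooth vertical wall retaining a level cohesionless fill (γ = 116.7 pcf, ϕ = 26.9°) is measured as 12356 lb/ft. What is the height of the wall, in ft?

K_a = 0.3770. P_a = ½ K_a γ H² ⇒ H = √(2P_a/(K_a γ)).
H = √(2×12356/(0.3770×116.7)) = 23.70 ft.

23.7 ft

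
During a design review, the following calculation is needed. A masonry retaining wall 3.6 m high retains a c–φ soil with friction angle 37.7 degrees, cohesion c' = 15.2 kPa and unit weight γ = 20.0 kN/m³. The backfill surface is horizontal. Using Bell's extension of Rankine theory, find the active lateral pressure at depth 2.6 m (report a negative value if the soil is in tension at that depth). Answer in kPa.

K_a = (1 − sin φ)/(1 + sin φ) = 0.2411.
σ_a = K_a γ z − 2c√K_a = 0.2411×20.0×2.6 − 2×15.2×0.4910 = -2.391 kPa.

-2.39 kPa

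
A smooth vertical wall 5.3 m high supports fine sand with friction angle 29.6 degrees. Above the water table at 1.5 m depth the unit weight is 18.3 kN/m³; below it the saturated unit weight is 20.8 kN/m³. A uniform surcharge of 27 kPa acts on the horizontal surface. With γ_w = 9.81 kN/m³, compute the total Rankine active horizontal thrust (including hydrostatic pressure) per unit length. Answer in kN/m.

188 kN/m

K_a = tan²(45° − φ/2) = 0.3387.
γ' = 20.8 − 9.81 = 10.99 kN/m³. h₂ = H − d_w = 3.8 m.
σ'_h: at surface K_a·q = 9.146; at WT K_a(q+γd_w) = 18.44; at base K_a(q+γd_w+γ'h₂) = 32.59 kPa.
P₁ = ½(9.146+18.44)×1.5 = 20.69; P₂ = ½(18.44+32.59)×3.8 = 96.97; P_w = ½γ_w h₂² = 70.83.
Total = 20.69+96.97+70.83 = 188.5 kN/m.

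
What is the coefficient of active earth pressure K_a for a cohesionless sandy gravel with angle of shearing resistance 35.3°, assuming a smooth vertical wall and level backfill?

K_a = tan²(45° − φ/2) = tan²(27.35°) = 0.2675.

0.268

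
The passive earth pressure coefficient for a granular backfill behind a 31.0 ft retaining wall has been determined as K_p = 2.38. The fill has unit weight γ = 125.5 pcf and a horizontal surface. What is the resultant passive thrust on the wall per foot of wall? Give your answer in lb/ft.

P = ½ K_p γ H² = 0.5 × 2.38 × 125.5 × 31.0² = 143500 lb/ft.

144000 lb/ft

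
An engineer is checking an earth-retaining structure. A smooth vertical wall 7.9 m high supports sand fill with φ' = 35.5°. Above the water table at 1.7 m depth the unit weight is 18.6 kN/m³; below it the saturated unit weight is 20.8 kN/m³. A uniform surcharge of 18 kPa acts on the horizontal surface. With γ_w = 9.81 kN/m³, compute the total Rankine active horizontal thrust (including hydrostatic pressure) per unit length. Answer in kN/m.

K_a = tan²(45° − φ/2) = 0.2653.
γ' = 20.8 − 9.81 = 10.99 kN/m³. h₂ = H − d_w = 6.2 m.
σ'_h: at surface K_a·q = 4.775; at WT K_a(q+γd_w) = 13.16; at base K_a(q+γd_w+γ'h₂) = 31.24 kPa.
P₁ = ½(4.775+13.16)×1.7 = 15.25; P₂ = ½(13.16+31.24)×6.2 = 137.6; P_w = ½γ_w h₂² = 188.5.
Total = 15.25+137.6+188.5 = 341.4 kN/m.

341 kN/m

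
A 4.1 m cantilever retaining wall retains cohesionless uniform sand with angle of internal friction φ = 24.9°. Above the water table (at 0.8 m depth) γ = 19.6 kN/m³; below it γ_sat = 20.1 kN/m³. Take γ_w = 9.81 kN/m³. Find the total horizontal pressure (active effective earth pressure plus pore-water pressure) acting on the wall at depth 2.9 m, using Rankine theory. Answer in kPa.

35.8 kPa

K_a = (1 − sin φ)/(1 + sin φ) = 0.4074.
γ' = 20.1 − 9.81 = 10.29 kN/m³.
Effective vertical stress at 2.9 m: σ'_v = 19.6×0.8 + 10.29×2.10 = 37.29 kPa.
σ'_h = K_a σ'_v = 0.4074 × 37.29 = 15.19 kPa; u = γ_w × 2.10 = 20.60 kPa.
Total σ_h = 15.19 + 20.60 = 35.79 kPa.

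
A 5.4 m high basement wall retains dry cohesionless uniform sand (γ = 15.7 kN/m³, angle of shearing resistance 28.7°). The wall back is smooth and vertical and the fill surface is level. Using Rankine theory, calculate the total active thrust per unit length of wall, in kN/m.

80.4 kN/m

K_a = tan²(45° − φ/2) = 0.3511.
P_a = ½ K_a γ H² = 0.5 × 0.3511 × 15.7 × 5.4² = 80.38 kN/m.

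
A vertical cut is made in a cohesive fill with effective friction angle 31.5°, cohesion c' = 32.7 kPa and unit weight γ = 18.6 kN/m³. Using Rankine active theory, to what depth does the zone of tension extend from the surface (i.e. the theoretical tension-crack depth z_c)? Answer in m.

K_a = tan²(45° − 31.5°/2) = 0.3136; √K_a = 0.5600.
The active pressure is zero where K_a γ z = 2c√K_a, so z_c = 2c/(γ√K_a) = 2×32.7/(18.6×0.5600) = 6.279 m.

6.28 m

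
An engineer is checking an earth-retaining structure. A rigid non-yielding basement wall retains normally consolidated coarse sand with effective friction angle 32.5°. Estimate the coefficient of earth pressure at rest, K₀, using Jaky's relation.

K₀ = 1 − sin φ' = 1 − sin 32.5° = 0.4627.

0.463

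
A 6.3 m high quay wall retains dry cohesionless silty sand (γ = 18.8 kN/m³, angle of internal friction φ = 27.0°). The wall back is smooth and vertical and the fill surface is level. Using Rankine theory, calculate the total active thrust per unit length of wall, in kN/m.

140 kN/m

K_a = tan²(45° − φ/2) = 0.3755.
P_a = ½ K_a γ H² = 0.5 × 0.3755 × 18.8 × 6.3² = 140.1 kN/m.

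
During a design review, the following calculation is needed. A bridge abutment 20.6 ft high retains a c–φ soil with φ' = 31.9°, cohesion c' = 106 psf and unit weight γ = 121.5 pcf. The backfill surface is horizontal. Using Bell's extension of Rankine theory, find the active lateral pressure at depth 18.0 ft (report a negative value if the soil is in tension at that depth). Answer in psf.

K_a = (1 − sin φ)/(1 + sin φ) = 0.3085.
σ_a = K_a γ z − 2c√K_a = 0.3085×121.5×18.0 − 2×106×0.5555 = 557.0 psf.

557 psf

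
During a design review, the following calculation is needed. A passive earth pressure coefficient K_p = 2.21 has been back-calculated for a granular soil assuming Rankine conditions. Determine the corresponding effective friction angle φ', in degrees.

22.1°

K_p = (1+sin φ)/(1−sin φ) ⇒ sin φ = (K_p − 1)/(K_p + 1) = 0.3769.
φ = arcsin(0.3769) = 22.14°.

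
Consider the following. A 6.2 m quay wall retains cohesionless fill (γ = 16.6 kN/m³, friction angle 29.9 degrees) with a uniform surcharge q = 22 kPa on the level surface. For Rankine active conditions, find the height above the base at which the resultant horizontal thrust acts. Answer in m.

2.38 m

K_a = 0.3347.
Triangular part P₁ = ½K_aγH² = 106.8 at H/3 = 2.067 m; rectangular part P₂ = K_a q H = 45.65 at H/2 = 3.100 m.
ȳ = (P₁·2.067 + P₂·3.100)/(P₁+P₂) = 2.376 m.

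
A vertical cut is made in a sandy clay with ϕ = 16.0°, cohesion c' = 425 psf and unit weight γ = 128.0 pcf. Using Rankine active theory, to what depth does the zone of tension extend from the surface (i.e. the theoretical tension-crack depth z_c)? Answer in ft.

8.81 ft

K_a = tan²(45° − 16.0°/2) = 0.5678; √K_a = 0.7536.
The active pressure is zero where K_a γ z = 2c√K_a, so z_c = 2c/(γ√K_a) = 2×425/(128.0×0.7536) = 8.812 ft.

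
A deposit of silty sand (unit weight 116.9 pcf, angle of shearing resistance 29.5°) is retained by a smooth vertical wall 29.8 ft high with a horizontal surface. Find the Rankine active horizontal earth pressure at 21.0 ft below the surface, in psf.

835 psf

K_a = (1 − sin φ)/(1 + sin φ) = 0.3401.
σ_h = K_a γ z = 0.3401 × 116.9 × 21.0 = 834.9 psf.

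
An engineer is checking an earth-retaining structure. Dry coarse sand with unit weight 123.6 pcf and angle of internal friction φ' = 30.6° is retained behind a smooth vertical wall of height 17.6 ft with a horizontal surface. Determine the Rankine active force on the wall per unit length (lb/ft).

K_a = tan²(45° − φ/2) = 0.3253.
P_a = ½ K_a γ H² = 0.5 × 0.3253 × 123.6 × 17.6² = 6228 lb/ft.

6230 lb/ft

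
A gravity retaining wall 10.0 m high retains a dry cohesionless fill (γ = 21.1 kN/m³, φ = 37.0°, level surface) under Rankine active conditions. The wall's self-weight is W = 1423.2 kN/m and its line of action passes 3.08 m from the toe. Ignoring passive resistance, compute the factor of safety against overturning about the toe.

K_a = tan²(45° − 37.0°/2) = 0.2486.
P_a = ½K_aγH² = 0.5×0.2486×21.1×10.0² = 262.3 kN/m, acting at H/3 = 3.333 m above the base.
Overturning moment M_o = P_a × H/3 = 262.3 × 3.333 = 874.2.
Resisting moment M_r = W × 3.08 = 1423.2 × 3.08 = 4383.
FS_overturning = M_r/M_o = 4383/874.2 = 5.014.

5.01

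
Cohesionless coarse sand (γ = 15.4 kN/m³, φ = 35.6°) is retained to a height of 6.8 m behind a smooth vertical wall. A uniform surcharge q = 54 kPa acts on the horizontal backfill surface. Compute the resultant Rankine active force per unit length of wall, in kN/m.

K_a = tan²(45° − φ/2) = 0.2641.
Soil triangle: ½ K_a γ H² = 0.5×0.2641×15.4×6.8² = 94.04 kN/m.
Surcharge rectangle: K_a q H = 0.2641×54×6.8 = 96.99 kN/m.
Total = 94.04 + 96.99 = 191.0 kN/m.

191 kN/m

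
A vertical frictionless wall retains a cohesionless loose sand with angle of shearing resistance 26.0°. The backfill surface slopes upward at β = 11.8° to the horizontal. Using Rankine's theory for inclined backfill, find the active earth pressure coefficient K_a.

K_a = cos β · (cos β − √(cos²β − cos²φ)) / (cos β + √(cos²β − cos²φ)).
cos β = 0.9789, cos φ = 0.8988, √(cos²β − cos²φ) = 0.3878.
K_a = 0.9789 × (0.9789 − 0.3878)/(0.9789 + 0.3878) = 0.4234.

0.423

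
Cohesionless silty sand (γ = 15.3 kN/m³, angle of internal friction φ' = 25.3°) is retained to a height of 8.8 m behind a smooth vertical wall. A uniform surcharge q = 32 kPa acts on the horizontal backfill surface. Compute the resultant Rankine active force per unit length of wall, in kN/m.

351 kN/m

K_a = tan²(45° − φ/2) = 0.4012.
Soil triangle: ½ K_a γ H² = 0.5×0.4012×15.3×8.8² = 237.7 kN/m.
Surcharge rectangle: K_a q H = 0.4012×32×8.8 = 113.0 kN/m.
Total = 237.7 + 113.0 = 350.6 kN/m.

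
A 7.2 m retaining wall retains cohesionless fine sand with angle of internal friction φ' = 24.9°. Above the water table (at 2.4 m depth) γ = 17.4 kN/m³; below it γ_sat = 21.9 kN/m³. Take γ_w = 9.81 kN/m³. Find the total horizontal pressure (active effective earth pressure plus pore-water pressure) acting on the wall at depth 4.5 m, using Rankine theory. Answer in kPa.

K_a = (1 − sin φ)/(1 + sin φ) = 0.4074.
γ' = 21.9 − 9.81 = 12.09 kN/m³.
Effective vertical stress at 4.5 m: σ'_v = 17.4×2.4 + 12.09×2.10 = 67.15 kPa.
σ'_h = K_a σ'_v = 0.4074 × 67.15 = 27.36 kPa; u = γ_w × 2.10 = 20.60 kPa.
Total σ_h = 27.36 + 20.60 = 47.96 kPa.

48.0 kPa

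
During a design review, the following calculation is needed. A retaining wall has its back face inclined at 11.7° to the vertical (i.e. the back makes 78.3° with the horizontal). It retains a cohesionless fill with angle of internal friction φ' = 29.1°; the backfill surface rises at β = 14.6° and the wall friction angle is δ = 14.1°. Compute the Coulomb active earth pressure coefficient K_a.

0.511

K_a = sin²(α+φ) / [sin²α · sin(α−δ) · (1 + √{sin(φ+δ)sin(φ−β) / (sin(α−δ)sin(α+β))})²].
With α = 78.3°, φ = 29.1°, δ = 14.1°, β = 14.6°: K_a = 0.5111.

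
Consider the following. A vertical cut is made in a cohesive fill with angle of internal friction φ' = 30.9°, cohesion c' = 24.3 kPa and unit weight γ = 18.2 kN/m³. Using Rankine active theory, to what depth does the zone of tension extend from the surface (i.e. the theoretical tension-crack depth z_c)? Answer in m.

K_a = tan²(45° − 30.9°/2) = 0.3214; √K_a = 0.5669.
The active pressure is zero where K_a γ z = 2c√K_a, so z_c = 2c/(γ√K_a) = 2×24.3/(18.2×0.5669) = 4.710 m.

4.71 m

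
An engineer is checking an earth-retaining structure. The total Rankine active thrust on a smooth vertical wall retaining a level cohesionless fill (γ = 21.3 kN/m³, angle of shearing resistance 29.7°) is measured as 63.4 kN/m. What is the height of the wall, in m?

K_a = 0.3374. P_a = ½ K_a γ H² ⇒ H = √(2P_a/(K_a γ)).
H = √(2×63.4/(0.3374×21.3)) = 4.201 m.

4.20 m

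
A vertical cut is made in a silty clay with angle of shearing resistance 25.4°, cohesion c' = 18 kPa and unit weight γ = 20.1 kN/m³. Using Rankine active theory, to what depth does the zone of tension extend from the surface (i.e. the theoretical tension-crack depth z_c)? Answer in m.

2.83 m

K_a = tan²(45° − 25.4°/2) = 0.3996; √K_a = 0.6322.
The active pressure is zero where K_a γ z = 2c√K_a, so z_c = 2c/(γ√K_a) = 2×18/(20.1×0.6322) = 2.833 m.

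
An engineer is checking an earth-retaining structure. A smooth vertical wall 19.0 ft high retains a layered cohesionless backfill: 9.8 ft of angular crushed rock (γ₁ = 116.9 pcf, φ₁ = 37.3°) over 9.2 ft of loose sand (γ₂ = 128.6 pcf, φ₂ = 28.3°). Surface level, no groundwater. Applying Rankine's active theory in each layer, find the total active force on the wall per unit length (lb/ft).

7080 lb/ft

K_a1 = tan²(45°−37.3°/2) = 0.2453; K_a2 = tan²(45°−28.3°/2) = 0.3568.
Layer 1: σ at base = K_a1 γ₁ h₁ = 281.1 psf; P₁ = ½×281.1×9.8 = 1377.
Layer 2: σ_v at top = γ₁h₁ = 1146; σ_h top = K_a2×1146 = 408.7; σ_h base = K_a2×(1146+128.6×9.2) = 830.8.
P₂ = ½(408.7+830.8)×9.2 = 5702. Total P_a = 1377+5702 = 7079 lb/ft.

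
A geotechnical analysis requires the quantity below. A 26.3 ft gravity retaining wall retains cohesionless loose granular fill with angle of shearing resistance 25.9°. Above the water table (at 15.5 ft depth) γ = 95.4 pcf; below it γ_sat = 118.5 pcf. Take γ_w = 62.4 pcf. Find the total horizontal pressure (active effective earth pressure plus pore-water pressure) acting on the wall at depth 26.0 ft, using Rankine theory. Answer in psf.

K_a = (1 − sin φ)/(1 + sin φ) = 0.3920.
γ' = 118.5 − 62.4 = 56.10 pcf.
Effective vertical stress at 26.0 ft: σ'_v = 95.4×15.5 + 56.10×10.5 = 2068 psf.
σ'_h = K_a σ'_v = 0.3920 × 2068 = 810.5 psf; u = γ_w × 10.5 = 655.2 psf.
Total σ_h = 810.5 + 655.2 = 1466 psf.

1470 psf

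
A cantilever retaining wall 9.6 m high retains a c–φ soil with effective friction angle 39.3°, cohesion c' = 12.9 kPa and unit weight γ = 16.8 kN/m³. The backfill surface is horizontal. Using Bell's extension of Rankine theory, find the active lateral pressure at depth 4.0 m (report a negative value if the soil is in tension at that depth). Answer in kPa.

2.86 kPa

K_a = (1 − sin φ)/(1 + sin φ) = 0.2245.
σ_a = K_a γ z − 2c√K_a = 0.2245×16.8×4.0 − 2×12.9×0.4738 = 2.860 kPa.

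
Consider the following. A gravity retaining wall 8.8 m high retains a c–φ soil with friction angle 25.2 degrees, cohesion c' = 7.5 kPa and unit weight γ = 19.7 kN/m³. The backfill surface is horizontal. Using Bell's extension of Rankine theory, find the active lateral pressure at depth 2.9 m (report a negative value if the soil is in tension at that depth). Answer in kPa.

K_a = (1 − sin φ)/(1 + sin φ) = 0.4027.
σ_a = K_a γ z − 2c√K_a = 0.4027×19.7×2.9 − 2×7.5×0.6346 = 13.49 kPa.

13.5 kPa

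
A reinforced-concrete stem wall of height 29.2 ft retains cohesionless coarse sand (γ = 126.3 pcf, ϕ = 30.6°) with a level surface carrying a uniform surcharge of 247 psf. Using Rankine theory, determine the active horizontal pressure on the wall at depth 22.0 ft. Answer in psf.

984 psf

K_a = (1 − sin φ)/(1 + sin φ) = 0.3253.
σ_v = γz + q = 126.3 × 22.0 + 247 = 3026 psf.
σ_h = K_a σ_v = 0.3253 × 3026 = 984.4 psf.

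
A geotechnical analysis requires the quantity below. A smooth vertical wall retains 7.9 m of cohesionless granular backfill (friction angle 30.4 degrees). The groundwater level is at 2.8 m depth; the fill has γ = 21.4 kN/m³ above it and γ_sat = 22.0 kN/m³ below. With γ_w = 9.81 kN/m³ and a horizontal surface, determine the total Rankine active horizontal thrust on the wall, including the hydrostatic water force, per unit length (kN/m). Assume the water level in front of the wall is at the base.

K_a = tan²(45° − φ/2) = 0.3280.
γ' = 22.0 − 9.81 = 12.19 kN/m³. Depth below WT = 5.1 m.
σ'_h at WT = K_a γ d_w = 19.65 kPa; at base = 19.65 + K_a γ' × 5.1 = 40.04 kPa.
P₁ (0–2.8 m) = ½×19.65×2.8 = 27.51. P₂ (2.8–7.9 m) = ½(19.65+40.04)×5.1 = 152.2.
P_w = ½ γ_w h₂² = 0.5×9.81×5.1² = 127.6. Total = 27.51+152.2+127.6 = 307.3 kN/m.

307 kN/m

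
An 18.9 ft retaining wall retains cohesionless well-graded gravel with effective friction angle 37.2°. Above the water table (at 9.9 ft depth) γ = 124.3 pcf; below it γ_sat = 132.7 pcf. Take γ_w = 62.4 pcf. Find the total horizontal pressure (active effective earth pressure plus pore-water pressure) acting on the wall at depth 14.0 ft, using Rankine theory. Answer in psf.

K_a = (1 − sin φ)/(1 + sin φ) = 0.2464.
γ' = 132.7 − 62.4 = 70.30 pcf.
Effective vertical stress at 14.0 ft: σ'_v = 124.3×9.9 + 70.30×4.10 = 1519 psf.
σ'_h = K_a σ'_v = 0.2464 × 1519 = 374.3 psf; u = γ_w × 4.10 = 255.8 psf.
Total σ_h = 374.3 + 255.8 = 630.1 psf.

630 psf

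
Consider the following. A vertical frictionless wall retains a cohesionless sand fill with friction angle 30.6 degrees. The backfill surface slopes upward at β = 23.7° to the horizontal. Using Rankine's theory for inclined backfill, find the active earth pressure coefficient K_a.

0.450

K_a = cos β · (cos β − √(cos²β − cos²φ)) / (cos β + √(cos²β − cos²φ)).
cos β = 0.9157, cos φ = 0.8607, √(cos²β − cos²φ) = 0.3123.
K_a = 0.9157 × (0.9157 − 0.3123)/(0.9157 + 0.3123) = 0.4499.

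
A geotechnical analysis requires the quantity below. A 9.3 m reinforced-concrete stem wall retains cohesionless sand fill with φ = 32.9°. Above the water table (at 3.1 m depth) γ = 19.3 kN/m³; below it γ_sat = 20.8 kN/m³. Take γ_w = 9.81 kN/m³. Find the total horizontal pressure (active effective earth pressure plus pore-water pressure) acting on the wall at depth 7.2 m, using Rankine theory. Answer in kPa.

71.3 kPa

K_a = (1 − sin φ)/(1 + sin φ) = 0.2960.
γ' = 20.8 − 9.81 = 10.99 kN/m³.
Effective vertical stress at 7.2 m: σ'_v = 19.3×3.1 + 10.99×4.10 = 104.9 kPa.
σ'_h = K_a σ'_v = 0.2960 × 104.9 = 31.05 kPa; u = γ_w × 4.10 = 40.22 kPa.
Total σ_h = 31.05 + 40.22 = 71.27 kPa.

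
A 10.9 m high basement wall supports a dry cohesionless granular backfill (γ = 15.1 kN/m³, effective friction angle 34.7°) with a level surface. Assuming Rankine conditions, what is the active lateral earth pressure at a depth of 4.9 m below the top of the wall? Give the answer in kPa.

K_a = (1 − sin φ)/(1 + sin φ) = 0.2745.
σ_h = K_a γ z = 0.2745 × 15.1 × 4.9 = 20.31 kPa.

20.3 kPa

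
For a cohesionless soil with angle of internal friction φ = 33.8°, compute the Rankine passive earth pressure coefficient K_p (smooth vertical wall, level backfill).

K_p = (1 + sin φ)/(1 − sin φ) = tan²(45° + 33.8°/2) = 3.508.

3.51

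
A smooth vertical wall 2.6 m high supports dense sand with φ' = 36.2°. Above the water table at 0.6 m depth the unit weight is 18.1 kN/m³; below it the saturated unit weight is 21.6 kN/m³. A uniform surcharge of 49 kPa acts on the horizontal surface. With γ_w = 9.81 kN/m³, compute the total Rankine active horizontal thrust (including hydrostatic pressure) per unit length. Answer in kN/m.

64.9 kN/m

K_a = tan²(45° − φ/2) = 0.2574.
γ' = 21.6 − 9.81 = 11.79 kN/m³. h₂ = H − d_w = 2.0 m.
σ'_h: at surface K_a·q = 12.61; at WT K_a(q+γd_w) = 15.41; at base K_a(q+γd_w+γ'h₂) = 21.48 kPa.
P₁ = ½(12.61+15.41)×0.6 = 8.406; P₂ = ½(15.41+21.48)×2.0 = 36.88; P_w = ½γ_w h₂² = 19.62.
Total = 8.406+36.88+19.62 = 64.91 kN/m.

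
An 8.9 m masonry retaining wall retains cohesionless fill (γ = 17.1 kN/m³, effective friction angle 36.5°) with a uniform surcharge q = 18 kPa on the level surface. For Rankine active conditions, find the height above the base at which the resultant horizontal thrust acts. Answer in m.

K_a = 0.2541.
Triangular part P₁ = ½K_aγH² = 172.1 at H/3 = 2.967 m; rectangular part P₂ = K_a q H = 40.70 at H/2 = 4.450 m.
ȳ = (P₁·2.967 + P₂·4.450)/(P₁+P₂) = 3.250 m.

3.25 m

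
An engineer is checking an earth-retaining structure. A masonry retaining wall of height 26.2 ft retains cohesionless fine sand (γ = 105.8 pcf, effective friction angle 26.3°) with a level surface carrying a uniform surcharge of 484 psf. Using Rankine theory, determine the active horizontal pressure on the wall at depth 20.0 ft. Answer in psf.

K_a = (1 − sin φ)/(1 + sin φ) = 0.3859.
σ_v = γz + q = 105.8 × 20.0 + 484 = 2600 psf.
σ_h = K_a σ_v = 0.3859 × 2600 = 1003 psf.

1000 psf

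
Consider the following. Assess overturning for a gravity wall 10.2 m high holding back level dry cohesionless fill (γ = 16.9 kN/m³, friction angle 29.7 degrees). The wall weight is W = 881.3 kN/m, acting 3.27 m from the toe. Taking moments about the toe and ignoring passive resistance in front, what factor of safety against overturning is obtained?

K_a = tan²(45° − 29.7°/2) = 0.3374.
P_a = ½K_aγH² = 0.5×0.3374×16.9×10.2² = 296.6 kN/m, acting at H/3 = 3.400 m above the base.
Overturning moment M_o = P_a × H/3 = 296.6 × 3.400 = 1008.
Resisting moment M_r = W × 3.27 = 881.3 × 3.27 = 2882.
FS_overturning = M_r/M_o = 2882/1008 = 2.858.

2.86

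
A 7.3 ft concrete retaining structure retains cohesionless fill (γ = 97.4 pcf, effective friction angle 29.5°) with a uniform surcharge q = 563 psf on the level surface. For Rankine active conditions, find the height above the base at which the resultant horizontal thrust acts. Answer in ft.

3.18 ft

K_a = 0.3401.
Triangular part P₁ = ½K_aγH² = 882.6 at H/3 = 2.433 ft; rectangular part P₂ = K_a q H = 1398 at H/2 = 3.650 ft.
ȳ = (P₁·2.433 + P₂·3.650)/(P₁+P₂) = 3.179 ft.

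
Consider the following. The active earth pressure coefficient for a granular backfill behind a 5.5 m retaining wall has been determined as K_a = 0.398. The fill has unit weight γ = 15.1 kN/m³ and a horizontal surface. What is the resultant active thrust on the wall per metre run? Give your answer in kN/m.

90.9 kN/m

P = ½ K_a γ H² = 0.5 × 0.398 × 15.1 × 5.5² = 90.90 kN/m.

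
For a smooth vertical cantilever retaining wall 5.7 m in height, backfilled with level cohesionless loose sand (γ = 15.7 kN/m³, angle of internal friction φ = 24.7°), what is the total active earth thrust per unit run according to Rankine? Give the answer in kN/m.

K_a = tan²(45° − φ/2) = 0.4106.
P_a = ½ K_a γ H² = 0.5 × 0.4106 × 15.7 × 5.7² = 104.7 kN/m.

105 kN/m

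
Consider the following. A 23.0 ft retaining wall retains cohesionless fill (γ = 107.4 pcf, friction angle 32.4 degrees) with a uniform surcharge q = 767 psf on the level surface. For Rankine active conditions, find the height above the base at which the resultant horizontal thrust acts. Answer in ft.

9.14 ft

K_a = 0.3022.
Triangular part P₁ = ½K_aγH² = 8586 at H/3 = 7.667 ft; rectangular part P₂ = K_a q H = 5332 at H/2 = 11.50 ft.
ȳ = (P₁·7.667 + P₂·11.50)/(P₁+P₂) = 9.135 ft.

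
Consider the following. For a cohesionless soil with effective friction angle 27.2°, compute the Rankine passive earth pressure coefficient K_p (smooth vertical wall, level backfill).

K_p = (1 + sin φ)/(1 − sin φ) = tan²(45° + 27.2°/2) = 2.684.

2.68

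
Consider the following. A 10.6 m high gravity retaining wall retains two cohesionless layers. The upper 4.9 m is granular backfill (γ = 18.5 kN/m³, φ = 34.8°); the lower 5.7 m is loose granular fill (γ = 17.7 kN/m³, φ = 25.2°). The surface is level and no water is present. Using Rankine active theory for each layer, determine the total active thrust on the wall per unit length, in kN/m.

385 kN/m

K_a1 = tan²(45°−34.8°/2) = 0.2733; K_a2 = tan²(45°−25.2°/2) = 0.4027.
Layer 1: σ at base = K_a1 γ₁ h₁ = 24.78 kPa; P₁ = ½×24.78×4.9 = 60.70.
Layer 2: σ_v at top = γ₁h₁ = 90.65; σ_h top = K_a2×90.65 = 36.51; σ_h base = K_a2×(90.65+17.7×5.7) = 77.14.
P₂ = ½(36.51+77.14)×5.7 = 323.9. Total P_a = 60.70+323.9 = 384.6 kN/m.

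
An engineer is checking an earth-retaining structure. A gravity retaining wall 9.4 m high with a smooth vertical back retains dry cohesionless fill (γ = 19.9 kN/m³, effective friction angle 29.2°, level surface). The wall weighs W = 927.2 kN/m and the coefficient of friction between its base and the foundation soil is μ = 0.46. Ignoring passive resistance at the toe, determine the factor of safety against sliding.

1.41

K_a = tan²(45° − 29.2°/2) = 0.3442.
P_a = ½K_aγH² = 0.5×0.3442×19.9×9.4² = 302.6 kN/m, acting at H/3 = 3.133 m above the base.
FS_sliding = μW / P_a = 0.46×927.2 / 302.6 = 1.409.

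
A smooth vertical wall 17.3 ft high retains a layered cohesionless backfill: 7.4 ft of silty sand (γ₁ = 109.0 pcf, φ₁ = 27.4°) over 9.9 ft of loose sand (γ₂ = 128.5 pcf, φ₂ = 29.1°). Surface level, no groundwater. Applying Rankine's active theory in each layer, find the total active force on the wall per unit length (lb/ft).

K_a1 = tan²(45°−27.4°/2) = 0.3697; K_a2 = tan²(45°−29.1°/2) = 0.3456.
Layer 1: σ at base = K_a1 γ₁ h₁ = 298.2 psf; P₁ = ½×298.2×7.4 = 1103.
Layer 2: σ_v at top = γ₁h₁ = 806.6; σ_h top = K_a2×806.6 = 278.8; σ_h base = K_a2×(806.6+128.5×9.9) = 718.4.
P₂ = ½(278.8+718.4)×9.9 = 4936. Total P_a = 1103+4936 = 6039 lb/ft.

6040 lb/ft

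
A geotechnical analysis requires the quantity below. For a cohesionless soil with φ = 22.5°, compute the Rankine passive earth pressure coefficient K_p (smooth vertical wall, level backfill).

2.24

K_p = (1 + sin φ)/(1 − sin φ) = tan²(45° + 22.5°/2) = 2.240.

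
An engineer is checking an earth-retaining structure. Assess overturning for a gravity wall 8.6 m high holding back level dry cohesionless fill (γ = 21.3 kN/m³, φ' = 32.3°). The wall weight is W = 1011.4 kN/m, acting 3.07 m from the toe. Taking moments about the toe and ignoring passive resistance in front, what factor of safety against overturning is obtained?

K_a = tan²(45° − 32.3°/2) = 0.3035.
P_a = ½K_aγH² = 0.5×0.3035×21.3×8.6² = 239.0 kN/m, acting at H/3 = 2.867 m above the base.
Overturning moment M_o = P_a × H/3 = 239.0 × 2.867 = 685.3.
Resisting moment M_r = W × 3.07 = 1011.4 × 3.07 = 3105.
FS_overturning = M_r/M_o = 3105/685.3 = 4.531.

4.53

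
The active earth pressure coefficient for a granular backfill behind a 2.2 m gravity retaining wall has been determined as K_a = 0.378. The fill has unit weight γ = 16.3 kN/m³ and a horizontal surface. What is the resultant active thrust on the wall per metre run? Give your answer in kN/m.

14.9 kN/m

P = ½ K_a γ H² = 0.5 × 0.378 × 16.3 × 2.2² = 14.91 kN/m.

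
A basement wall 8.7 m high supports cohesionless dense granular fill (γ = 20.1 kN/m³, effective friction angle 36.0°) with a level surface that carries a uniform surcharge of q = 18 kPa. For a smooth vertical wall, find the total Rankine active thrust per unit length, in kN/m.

238 kN/m

K_a = tan²(45° − φ/2) = 0.2596.
Soil triangle: ½ K_a γ H² = 0.5×0.2596×20.1×8.7² = 197.5 kN/m.
Surcharge rectangle: K_a q H = 0.2596×18×8.7 = 40.66 kN/m.
Total = 197.5 + 40.66 = 238.1 kN/m.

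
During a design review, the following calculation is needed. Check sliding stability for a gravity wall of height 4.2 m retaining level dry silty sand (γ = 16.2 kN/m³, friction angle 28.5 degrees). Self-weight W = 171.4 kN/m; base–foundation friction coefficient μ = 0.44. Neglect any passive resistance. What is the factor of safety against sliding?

1.49

K_a = tan²(45° − 28.5°/2) = 0.3540.
P_a = ½K_aγH² = 0.5×0.3540×16.2×4.2² = 50.57 kN/m, acting at H/3 = 1.400 m above the base.
FS_sliding = μW / P_a = 0.44×171.4 / 50.57 = 1.491.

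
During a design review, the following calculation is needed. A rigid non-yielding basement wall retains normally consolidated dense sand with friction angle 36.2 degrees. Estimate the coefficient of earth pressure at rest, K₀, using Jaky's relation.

K₀ = 1 − sin φ' = 1 − sin 36.2° = 0.4094.

0.409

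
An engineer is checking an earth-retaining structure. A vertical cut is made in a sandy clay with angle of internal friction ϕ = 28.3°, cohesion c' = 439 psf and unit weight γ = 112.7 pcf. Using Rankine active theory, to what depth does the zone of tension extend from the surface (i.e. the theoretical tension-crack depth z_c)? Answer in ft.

K_a = tan²(45° − 28.3°/2) = 0.3568; √K_a = 0.5973.
The active pressure is zero where K_a γ z = 2c√K_a, so z_c = 2c/(γ√K_a) = 2×439/(112.7×0.5973) = 13.04 ft.

13.0 ft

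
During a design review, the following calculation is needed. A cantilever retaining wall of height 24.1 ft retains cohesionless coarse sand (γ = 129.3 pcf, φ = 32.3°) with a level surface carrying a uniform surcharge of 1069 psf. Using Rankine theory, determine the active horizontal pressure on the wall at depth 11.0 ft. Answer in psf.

K_a = (1 − sin φ)/(1 + sin φ) = 0.3035.
σ_v = γz + q = 129.3 × 11.0 + 1069 = 2491 psf.
σ_h = K_a σ_v = 0.3035 × 2491 = 756.1 psf.

756 psf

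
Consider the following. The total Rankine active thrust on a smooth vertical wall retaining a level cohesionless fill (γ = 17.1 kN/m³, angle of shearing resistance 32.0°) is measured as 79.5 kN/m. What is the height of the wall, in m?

5.50 m

K_a = 0.3073. P_a = ½ K_a γ H² ⇒ H = √(2P_a/(K_a γ)).
H = √(2×79.5/(0.3073×17.1)) = 5.501 m.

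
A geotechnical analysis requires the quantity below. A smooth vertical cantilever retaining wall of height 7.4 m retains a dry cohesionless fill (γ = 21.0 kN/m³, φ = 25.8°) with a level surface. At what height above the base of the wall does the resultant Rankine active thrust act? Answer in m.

K_a = 0.3935.
The pressure distribution is triangular, so the resultant acts at H/3 above the base = 7.4/3 = 2.467 m.

2.47 m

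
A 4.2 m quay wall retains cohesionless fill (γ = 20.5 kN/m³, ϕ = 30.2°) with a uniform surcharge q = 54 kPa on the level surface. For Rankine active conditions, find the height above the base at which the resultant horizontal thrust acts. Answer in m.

1.79 m

K_a = 0.3307.
Triangular part P₁ = ½K_aγH² = 59.79 at H/3 = 1.400 m; rectangular part P₂ = K_a q H = 74.99 at H/2 = 2.100 m.
ȳ = (P₁·1.400 + P₂·2.100)/(P₁+P₂) = 1.789 m.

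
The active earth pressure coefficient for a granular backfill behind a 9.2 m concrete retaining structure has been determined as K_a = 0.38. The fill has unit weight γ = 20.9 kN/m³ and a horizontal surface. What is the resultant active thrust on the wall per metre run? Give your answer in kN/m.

336 kN/m

P = ½ K_a γ H² = 0.5 × 0.38 × 20.9 × 9.2² = 336.1 kN/m.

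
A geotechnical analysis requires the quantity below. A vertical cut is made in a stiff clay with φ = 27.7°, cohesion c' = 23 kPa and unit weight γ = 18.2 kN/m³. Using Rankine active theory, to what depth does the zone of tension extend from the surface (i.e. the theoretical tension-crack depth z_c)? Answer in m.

4.18 m

K_a = tan²(45° − 27.7°/2) = 0.3653; √K_a = 0.6044.
The active pressure is zero where K_a γ z = 2c√K_a, so z_c = 2c/(γ√K_a) = 2×23/(18.2×0.6044) = 4.182 m.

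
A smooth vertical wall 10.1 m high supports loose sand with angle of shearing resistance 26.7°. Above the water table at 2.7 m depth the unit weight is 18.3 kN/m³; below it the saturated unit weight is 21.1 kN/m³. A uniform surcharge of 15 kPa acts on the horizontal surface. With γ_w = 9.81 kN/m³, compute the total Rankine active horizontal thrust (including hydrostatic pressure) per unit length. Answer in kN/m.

608 kN/m

K_a = tan²(45° − φ/2) = 0.3800.
γ' = 21.1 − 9.81 = 11.29 kN/m³. h₂ = H − d_w = 7.4 m.
σ'_h: at surface K_a·q = 5.699; at WT K_a(q+γd_w) = 24.47; at base K_a(q+γd_w+γ'h₂) = 56.22 kPa.
P₁ = ½(5.699+24.47)×2.7 = 40.73; P₂ = ½(24.47+56.22)×7.4 = 298.6; P_w = ½γ_w h₂² = 268.6.
Total = 40.73+298.6+268.6 = 607.9 kN/m.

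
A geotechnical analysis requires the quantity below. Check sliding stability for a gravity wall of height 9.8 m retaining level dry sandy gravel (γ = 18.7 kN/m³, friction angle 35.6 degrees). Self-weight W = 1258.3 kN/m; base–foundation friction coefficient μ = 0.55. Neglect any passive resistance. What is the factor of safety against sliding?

2.92

K_a = tan²(45° − 35.6°/2) = 0.2641.
P_a = ½K_aγH² = 0.5×0.2641×18.7×9.8² = 237.2 kN/m, acting at H/3 = 3.267 m above the base.
FS_sliding = μW / P_a = 0.55×1258.3 / 237.2 = 2.918.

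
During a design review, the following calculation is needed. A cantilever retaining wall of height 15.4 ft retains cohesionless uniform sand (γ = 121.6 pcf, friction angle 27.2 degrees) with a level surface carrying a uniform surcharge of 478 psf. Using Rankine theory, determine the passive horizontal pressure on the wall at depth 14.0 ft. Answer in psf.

5850 psf

K_p = (1 + sin φ)/(1 − sin φ) = 2.684.
σ_v = γz + q = 121.6 × 14.0 + 478 = 2180 psf.
σ_h = K_p σ_v = 2.684 × 2180 = 5852 psf.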